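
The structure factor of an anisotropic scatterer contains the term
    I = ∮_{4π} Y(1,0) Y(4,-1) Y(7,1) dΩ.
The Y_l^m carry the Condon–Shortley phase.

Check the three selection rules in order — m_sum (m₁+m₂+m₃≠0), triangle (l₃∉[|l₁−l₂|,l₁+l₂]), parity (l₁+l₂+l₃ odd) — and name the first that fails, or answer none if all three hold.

Σmᵢ = 0  ✓
l₃∈[|l₁−l₂|,l₁+l₂]=[3,5], have l₃=7  ✗
Σlᵢ = 12 ⇒ even

triangle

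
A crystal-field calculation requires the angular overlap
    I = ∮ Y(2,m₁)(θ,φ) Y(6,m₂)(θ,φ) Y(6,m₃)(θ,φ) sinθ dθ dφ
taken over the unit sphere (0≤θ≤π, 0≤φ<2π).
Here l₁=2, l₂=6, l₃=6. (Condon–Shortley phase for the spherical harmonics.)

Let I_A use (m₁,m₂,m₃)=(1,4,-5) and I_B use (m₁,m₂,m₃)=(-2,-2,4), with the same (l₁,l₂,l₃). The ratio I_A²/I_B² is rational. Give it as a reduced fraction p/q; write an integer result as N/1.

33/20

Same 2,6,6: normalisation and zero-m 3j drop out of the ratio.
A: Δ: 2! 2! 10! / 15! → 1/90090; sum: t=0:+1/7257600 t=1:−1/725760 = -1/806400; 3j²(2 6 6; 1 4 -5) = Δ·Π!·Σ² = 27/910  (sign +1)
B: Δ: 2! 2! 10! / 15! → 1/90090; sum: t=2:+1/322560 = 1/322560; 3j²(2 6 6; -2 -2 4) = Δ·Π!·Σ² = 18/1001  (sign +1)
I_A²/I_B² = (27/910)/(18/1001) = 33/20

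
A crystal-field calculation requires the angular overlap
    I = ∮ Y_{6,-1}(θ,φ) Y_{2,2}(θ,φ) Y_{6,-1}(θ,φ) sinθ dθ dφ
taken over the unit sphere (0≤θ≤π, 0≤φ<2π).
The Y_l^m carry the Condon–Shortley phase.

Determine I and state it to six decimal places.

0.196649

m-sum 0 ✓  L=14 even ✓  4≤6≤8 ✓
Π(2lᵢ+1) = 13×5×13 = 845
triangle coeff Δ(6,2,6) = 1/90090
Σ_t [0,2]: t=0:+1/69120 t=1:−1/14400 t=2:+1/69120 = -7/172800
(3j)²=14/715 [(6 2 6; 0 0 0)], sign=-1
Σ_t [2,2]: t=2:+1/57600 = 1/57600
(3j)²=21/715 [(6 2 6; -1 2 -1)], sign=-1
⇒ 4πI² = 294/605
I = (+1)√(294/605/(4π)) = 0.19664868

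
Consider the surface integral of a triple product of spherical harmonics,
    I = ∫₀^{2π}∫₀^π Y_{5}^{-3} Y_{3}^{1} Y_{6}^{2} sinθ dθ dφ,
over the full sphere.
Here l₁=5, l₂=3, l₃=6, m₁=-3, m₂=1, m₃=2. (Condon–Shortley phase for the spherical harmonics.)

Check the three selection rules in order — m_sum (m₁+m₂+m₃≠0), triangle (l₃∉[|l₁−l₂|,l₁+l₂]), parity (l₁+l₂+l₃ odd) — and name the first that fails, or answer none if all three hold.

none

Σmᵢ = 0  ✓
l₃∈[|l₁−l₂|,l₁+l₂]=[2,8], have l₃=6  ✓
Σlᵢ = 14 ⇒ even  ✓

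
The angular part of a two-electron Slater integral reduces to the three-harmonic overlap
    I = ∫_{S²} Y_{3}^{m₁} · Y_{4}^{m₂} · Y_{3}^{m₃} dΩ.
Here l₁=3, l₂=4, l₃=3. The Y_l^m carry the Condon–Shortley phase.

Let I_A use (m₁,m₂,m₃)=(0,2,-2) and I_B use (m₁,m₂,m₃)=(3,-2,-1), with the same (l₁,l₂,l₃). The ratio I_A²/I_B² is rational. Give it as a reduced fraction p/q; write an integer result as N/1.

1/18

l's match ⇒ only the (l;m) 3-j factors differ between A and B.
A: triangle coeff Δ(3,4,3) = 1/34650; Σ_t [2,3]: t=2:+1/96 t=3:−1/72 = -1/288; (3j)²=1/462 [(3 4 3; 0 2 -2)], sign=+1
B: triangle coeff Δ(3,4,3) = 1/34650; Σ_t [0,0]: t=0:+1/192 = 1/192; (3j)²=3/77 [(3 4 3; 3 -2 -1)], sign=+1
I_A²/I_B² = (1/462)/(3/77) = 1/18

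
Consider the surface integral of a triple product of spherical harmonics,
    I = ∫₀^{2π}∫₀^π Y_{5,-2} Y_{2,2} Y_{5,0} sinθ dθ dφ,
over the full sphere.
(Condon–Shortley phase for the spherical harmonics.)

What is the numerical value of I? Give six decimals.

m-sum 0 ✓  L=12 even ✓  3≤5≤7 ✓
Π(2lᵢ+1) = 11×5×11 = 605
triangle coeff Δ(5,2,5) = 1/38610
Σ_t [0,2]: t=0:+1/2880 t=1:−1/576 t=2:+1/2880 = -1/960
(3j)²=10/429 [(5 2 5; 0 0 0)], sign=+1
Σ_t [2,2]: t=2:+1/2880 = 1/2880
(3j)²=14/429 [(5 2 5; -2 2 0)], sign=-1
⇒ 4πI² = 700/1521
I = (-1)√(700/1521/(4π)) = -0.19137248

-0.191372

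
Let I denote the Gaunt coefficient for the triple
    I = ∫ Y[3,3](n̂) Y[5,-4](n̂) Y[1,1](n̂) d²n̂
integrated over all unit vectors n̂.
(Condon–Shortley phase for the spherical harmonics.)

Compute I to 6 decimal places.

0.000000

l₃=1 ∉ [2,8] — triangle fails ⇒ I = 0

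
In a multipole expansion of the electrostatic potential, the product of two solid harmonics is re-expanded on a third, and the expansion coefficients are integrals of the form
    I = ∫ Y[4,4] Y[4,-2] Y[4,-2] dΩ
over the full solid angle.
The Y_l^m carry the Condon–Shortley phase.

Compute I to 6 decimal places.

0.190983

m-sum 0 ✓  L=12 even ✓  0≤4≤8 ✓
Π(2lᵢ+1) = 9×9×9 = 729
triangle coeff Δ(4,4,4) = 1/450450
Σ_t [0,4]: t=0:+1/13824 t=1:−1/216 t=2:+1/64 t=3:−1/216 t=4:+1/13824 = 5/768
(3j)²=18/1001 [(4 4 4; 0 0 0)], sign=+1
Σ_t [0,0]: t=0:+1/2304 = 1/2304
(3j)²=5/143 [(4 4 4; 4 -2 -2)], sign=+1
⇒ 4πI² = 65610/143143
I = (+1)√(65610/143143/(4π)) = 0.19098314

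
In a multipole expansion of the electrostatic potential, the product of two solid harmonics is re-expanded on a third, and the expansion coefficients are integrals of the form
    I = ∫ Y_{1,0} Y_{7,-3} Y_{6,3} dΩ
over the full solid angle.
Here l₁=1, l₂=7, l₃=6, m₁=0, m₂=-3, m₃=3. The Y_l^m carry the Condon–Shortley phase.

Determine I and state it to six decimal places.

-0.221293

Checks pass: Σm=0; 14 even; l₃=6∈[6,8].
(2·1+1)(2·7+1)(2·6+1) = 585
Δ: 2! 0! 12! / 15! → 1/1365
sum: t=1:−1/518400 = -1/518400
3j²(1 7 6; 0 0 0) = Δ·Π!·Σ² = 7/195  (sign -1)
sum: t=1:−1/2177280 = -1/2177280
3j²(1 7 6; 0 -3 3) = Δ·Π!·Σ² = 8/273  (sign +1)
combine: 4πI² = 585·7/195·8/273 = 8/13
take √, sign -1: I = -0.22129336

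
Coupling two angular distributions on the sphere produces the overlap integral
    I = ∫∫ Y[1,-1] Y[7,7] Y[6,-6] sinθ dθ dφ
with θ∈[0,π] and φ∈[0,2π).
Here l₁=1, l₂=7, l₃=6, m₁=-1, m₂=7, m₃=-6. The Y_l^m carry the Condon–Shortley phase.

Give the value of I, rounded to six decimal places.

Checks pass: Σm=0; 14 even; l₃=6∈[6,8].
(2·1+1)(2·7+1)(2·6+1) = 585
Δ: 2! 0! 12! / 15! → 1/1365
sum: t=1:−1/518400 = -1/518400
3j²(1 7 6; 0 0 0) = Δ·Π!·Σ² = 7/195  (sign -1)
sum: t=2:+1/958003200 = 1/958003200
3j²(1 7 6; -1 7 -6) = Δ·Π!·Σ² = 1/15  (sign +1)
combine: 4πI² = 585·7/195·1/15 = 7/5
take √, sign -1: I = -0.33377906

-0.333779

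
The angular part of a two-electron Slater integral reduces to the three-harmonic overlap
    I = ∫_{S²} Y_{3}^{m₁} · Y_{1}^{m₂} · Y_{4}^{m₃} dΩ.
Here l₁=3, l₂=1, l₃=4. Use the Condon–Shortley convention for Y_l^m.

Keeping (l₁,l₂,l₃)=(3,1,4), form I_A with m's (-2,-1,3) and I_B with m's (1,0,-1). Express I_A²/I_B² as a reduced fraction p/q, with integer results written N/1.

7/5

Same 3,1,4: normalisation and zero-m 3j drop out of the ratio.
A: Δ: 0! 6! 2! / 9! → 1/252; sum: t=0:+1/240 = 1/240; 3j²(3 1 4; -2 -1 3) = Δ·Π!·Σ² = 1/12  (sign -1)
B: Δ: 0! 6! 2! / 9! → 1/252; sum: t=0:+1/48 = 1/48; 3j²(3 1 4; 1 0 -1) = Δ·Π!·Σ² = 5/84  (sign -1)
I_A²/I_B² = (1/12)/(5/84) = 7/5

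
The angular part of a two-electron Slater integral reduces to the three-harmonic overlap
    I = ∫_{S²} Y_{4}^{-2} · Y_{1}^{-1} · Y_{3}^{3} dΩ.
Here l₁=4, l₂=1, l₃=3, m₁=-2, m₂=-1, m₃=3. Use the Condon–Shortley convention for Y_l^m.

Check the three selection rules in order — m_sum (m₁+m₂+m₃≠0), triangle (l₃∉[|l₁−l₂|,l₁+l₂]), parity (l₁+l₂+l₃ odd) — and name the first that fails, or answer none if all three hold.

none

m₁+m₂+m₃ = -2 − 1 + 3 = 0  ✓
triangle: |4−1|=3 ≤ l₃=3 ≤ 4+1=5  ✓
parity: l₁+l₂+l₃ = 8 is even  ✓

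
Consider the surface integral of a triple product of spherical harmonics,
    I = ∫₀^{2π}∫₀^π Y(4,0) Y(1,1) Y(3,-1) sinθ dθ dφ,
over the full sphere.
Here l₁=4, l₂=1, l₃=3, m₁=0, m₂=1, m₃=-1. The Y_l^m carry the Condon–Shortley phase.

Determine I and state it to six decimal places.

0.150786

m-sum 0 ✓  L=8 even ✓  3≤3≤5 ✓
Π(2lᵢ+1) = 9×3×7 = 189
triangle coeff Δ(4,1,3) = 1/252
Σ_t [1,1]: t=1:−1/36 = -1/36
(3j)²=4/63 [(4 1 3; 0 0 0)], sign=+1
Σ_t [2,2]: t=2:+1/96 = 1/96
(3j)²=1/42 [(4 1 3; 0 1 -1)], sign=+1
⇒ 4πI² = 2/7
I = (+1)√(2/7/(4π)) = 0.15078601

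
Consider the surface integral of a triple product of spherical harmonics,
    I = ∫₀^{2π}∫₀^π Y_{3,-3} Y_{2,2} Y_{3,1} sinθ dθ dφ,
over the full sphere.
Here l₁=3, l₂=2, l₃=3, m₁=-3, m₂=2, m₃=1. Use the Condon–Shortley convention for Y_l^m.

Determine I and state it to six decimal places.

0.132981

Checks pass: Σm=0; 8 even; l₃=3∈[1,5].
(2·3+1)(2·2+1)(2·3+1) = 245
Δ: 2! 4! 2! / 9! → 1/3780
sum: t=0:+1/24 t=1:−1/4 t=2:+1/24 = -1/6
3j²(3 2 3; 0 0 0) = Δ·Π!·Σ² = 4/105  (sign +1)
sum: t=2:+1/96 = 1/96
3j²(3 2 3; -3 2 1) = Δ·Π!·Σ² = 1/42  (sign +1)
combine: 4πI² = 245·4/105·1/42 = 2/9
take √, sign +1: I = 0.13298076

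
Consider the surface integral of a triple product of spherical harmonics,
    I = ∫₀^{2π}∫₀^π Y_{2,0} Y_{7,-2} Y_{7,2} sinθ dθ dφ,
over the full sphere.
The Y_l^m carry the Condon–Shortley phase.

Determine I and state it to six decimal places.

m-sum 0 ✓  L=16 even ✓  5≤7≤9 ✓
Π(2lᵢ+1) = 5×15×15 = 1125
triangle coeff Δ(2,7,7) = 1/185640
Σ_t [0,2]: t=0:+1/2419200 t=1:−1/518400 t=2:+1/2419200 = -1/907200
(3j)²=56/3315 [(2 7 7; 0 0 0)], sign=+1
Σ_t [0,2]: t=0:+1/2419200 t=1:−1/967680 t=2:+1/8709120 = -11/21772800
(3j)²=242/23205 [(2 7 7; 0 -2 2)], sign=+1
⇒ 4πI² = 9680/48841
I = (+1)√(9680/48841/(4π)) = 0.12558578

0.125586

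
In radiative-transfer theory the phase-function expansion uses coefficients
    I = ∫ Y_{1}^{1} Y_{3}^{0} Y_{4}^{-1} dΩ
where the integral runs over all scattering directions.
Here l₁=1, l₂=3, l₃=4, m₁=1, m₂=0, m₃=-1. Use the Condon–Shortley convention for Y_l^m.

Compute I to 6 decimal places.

-0.194664

Rules hold: Σm=0, L=8 even, 2≤4≤4.
N = 3·7·9 = 189
Δ = 0!·2!·6!/9! = 1/252
Racah Σ t=0..0: t=0:+1/36 = 1/36
⇒ 3j(1 3 4; 0 0 0)² = 4/63, sgn +1
Racah Σ t=0..0: t=0:+1/72 = 1/72
⇒ 3j(1 3 4; 1 0 -1)² = 5/126, sgn -1
4πI² = N·(3j₀)²·(3jₘ)² = 10/21
I = -1·√(0.47619/4π) = -0.19466390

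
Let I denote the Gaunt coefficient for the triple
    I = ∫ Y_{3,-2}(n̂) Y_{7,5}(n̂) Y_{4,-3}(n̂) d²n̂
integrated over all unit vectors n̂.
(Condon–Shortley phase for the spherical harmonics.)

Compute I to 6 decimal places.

-0.268170

Rules hold: Σm=0, L=14 even, 4≤4≤10.
N = 7·15·9 = 945
Δ = 6!·0!·8!/15! = 1/45045
Racah Σ t=3..3: t=3:−1/20736 = -1/20736
⇒ 3j(3 7 4; 0 0 0)² = 35/1287, sgn -1
Racah Σ t=5..5: t=5:−1/604800 = -1/604800
⇒ 3j(3 7 4; -2 5 -3)² = 16/455, sgn +1
4πI² = N·(3j₀)²·(3jₘ)² = 1680/1859
I = -1·√(0.903712/4π) = -0.26816989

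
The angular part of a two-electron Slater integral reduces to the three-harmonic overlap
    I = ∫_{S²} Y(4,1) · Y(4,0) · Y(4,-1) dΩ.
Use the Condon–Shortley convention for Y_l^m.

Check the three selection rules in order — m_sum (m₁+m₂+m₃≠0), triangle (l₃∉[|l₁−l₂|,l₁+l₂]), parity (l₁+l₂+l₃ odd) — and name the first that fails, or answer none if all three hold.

none

m₁+m₂+m₃ = 1 + 0 − 1 = 0  ✓
triangle: |4−4|=0 ≤ l₃=4 ≤ 4+4=8  ✓
parity: l₁+l₂+l₃ = 12 is even  ✓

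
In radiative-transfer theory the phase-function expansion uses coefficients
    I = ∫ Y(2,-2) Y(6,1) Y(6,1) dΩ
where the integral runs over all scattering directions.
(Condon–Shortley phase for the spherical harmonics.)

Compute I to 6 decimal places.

Checks pass: Σm=0; 14 even; l₃=6∈[4,8].
(2·2+1)(2·6+1)(2·6+1) = 845
Δ: 2! 2! 10! / 15! → 1/90090
sum: t=0:+1/69120 t=1:−1/14400 t=2:+1/69120 = -7/172800
3j²(2 6 6; 0 0 0) = Δ·Π!·Σ² = 14/715  (sign -1)
sum: t=2:+1/57600 = 1/57600
3j²(2 6 6; -2 1 1) = Δ·Π!·Σ² = 21/715  (sign -1)
combine: 4πI² = 845·14/715·21/715 = 294/605
take √, sign +1: I = 0.19664868

0.196649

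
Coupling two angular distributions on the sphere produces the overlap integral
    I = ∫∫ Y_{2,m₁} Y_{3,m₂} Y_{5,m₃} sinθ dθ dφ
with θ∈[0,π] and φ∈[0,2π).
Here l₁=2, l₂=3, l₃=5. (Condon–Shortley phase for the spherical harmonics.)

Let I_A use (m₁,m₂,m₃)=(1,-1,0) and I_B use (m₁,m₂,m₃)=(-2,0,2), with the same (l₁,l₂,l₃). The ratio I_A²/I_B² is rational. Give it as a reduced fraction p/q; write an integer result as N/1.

10/7

Same 2,3,5: normalisation and zero-m 3j drop out of the ratio.
A: Δ: 0! 4! 6! / 11! → 1/2310; sum: t=0:+1/288 = 1/288; 3j²(2 3 5; 1 -1 0) = Δ·Π!·Σ² = 5/231  (sign -1)
B: Δ: 0! 4! 6! / 11! → 1/2310; sum: t=0:+1/864 = 1/864; 3j²(2 3 5; -2 0 2) = Δ·Π!·Σ² = 1/66  (sign -1)
I_A²/I_B² = (5/231)/(1/66) = 10/7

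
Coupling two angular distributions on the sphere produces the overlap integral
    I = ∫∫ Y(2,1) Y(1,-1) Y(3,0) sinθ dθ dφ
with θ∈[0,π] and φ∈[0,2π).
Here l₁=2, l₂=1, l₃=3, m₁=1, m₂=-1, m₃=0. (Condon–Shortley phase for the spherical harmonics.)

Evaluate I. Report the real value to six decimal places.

0.143048

m-sum 0 ✓  L=6 even ✓  1≤3≤3 ✓
Π(2lᵢ+1) = 5×3×7 = 105
triangle coeff Δ(2,1,3) = 1/105
Σ_t [0,0]: t=0:+1/4 = 1/4
(3j)²=3/35 [(2 1 3; 0 0 0)], sign=-1
Σ_t [0,0]: t=0:+1/12 = 1/12
(3j)²=1/35 [(2 1 3; 1 -1 0)], sign=-1
⇒ 4πI² = 9/35
I = (+1)√(9/35/(4π)) = 0.14304817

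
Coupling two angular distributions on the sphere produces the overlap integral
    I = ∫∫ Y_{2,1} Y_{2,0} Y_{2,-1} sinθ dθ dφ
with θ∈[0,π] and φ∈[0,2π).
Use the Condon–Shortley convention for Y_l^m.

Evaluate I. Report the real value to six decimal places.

Checks pass: Σm=0; 6 even; l₃=2∈[0,4].
(2·2+1)(2·2+1)(2·2+1) = 125
Δ: 2! 2! 2! / 7! → 1/630
sum: t=0:+1/8 t=1:−1/1 t=2:+1/8 = -3/4
3j²(2 2 2; 0 0 0) = Δ·Π!·Σ² = 2/35  (sign -1)
sum: t=0:+1/4 t=1:−1/2 = -1/4
3j²(2 2 2; 1 0 -1) = Δ·Π!·Σ² = 1/70  (sign +1)
combine: 4πI² = 125·2/35·1/70 = 5/49
take √, sign -1: I = -0.09011188

-0.090112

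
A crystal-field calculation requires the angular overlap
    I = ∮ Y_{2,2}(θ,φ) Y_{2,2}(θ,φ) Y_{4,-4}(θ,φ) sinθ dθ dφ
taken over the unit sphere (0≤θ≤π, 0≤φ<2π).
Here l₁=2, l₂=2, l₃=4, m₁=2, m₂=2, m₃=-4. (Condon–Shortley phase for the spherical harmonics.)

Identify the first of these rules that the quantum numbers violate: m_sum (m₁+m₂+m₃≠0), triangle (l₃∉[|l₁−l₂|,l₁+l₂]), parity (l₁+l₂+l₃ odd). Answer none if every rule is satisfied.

none

Σmᵢ = 0  ✓
l₃∈[|l₁−l₂|,l₁+l₂]=[0,4], have l₃=4  ✓
Σlᵢ = 8 ⇒ even  ✓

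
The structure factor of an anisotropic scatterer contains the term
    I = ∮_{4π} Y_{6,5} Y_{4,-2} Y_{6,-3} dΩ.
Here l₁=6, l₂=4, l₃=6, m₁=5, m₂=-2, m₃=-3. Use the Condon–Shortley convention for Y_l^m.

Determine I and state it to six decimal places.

m-sum 0 ✓  L=16 even ✓  2≤6≤10 ✓
Π(2lᵢ+1) = 13×9×13 = 1521
triangle coeff Δ(6,4,6) = 1/15315300
Σ_t [0,4]: t=0:+1/829440 t=1:−1/25920 t=2:+1/9216 t=3:−1/25920 t=4:+1/829440 = 7/207360
(3j)²=28/2431 [(6 4 6; 0 0 0)], sign=+1
Σ_t [0,1]: t=0:+1/483840 t=1:−1/1451520 = 1/725760
(3j)²=24/1547 [(6 4 6; 5 -2 -3)], sign=-1
⇒ 4πI² = 864/3179
I = (-1)√(864/3179/(4π)) = -0.14706410

-0.147064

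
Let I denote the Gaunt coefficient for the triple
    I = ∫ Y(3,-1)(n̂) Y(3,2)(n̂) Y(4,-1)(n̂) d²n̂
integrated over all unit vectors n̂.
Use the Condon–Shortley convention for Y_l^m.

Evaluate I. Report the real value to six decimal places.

0.145070

m-sum 0 ✓  L=10 even ✓  0≤4≤6 ✓
Π(2lᵢ+1) = 7×7×9 = 441
triangle coeff Δ(3,3,4) = 1/34650
Σ_t [0,2]: t=0:+1/72 t=1:−1/16 t=2:+1/72 = -5/144
(3j)²=2/77 [(3 3 4; 0 0 0)], sign=-1
Σ_t [1,2]: t=1:−1/144 t=2:+1/48 = 1/72
(3j)²=16/693 [(3 3 4; -1 2 -1)], sign=-1
⇒ 4πI² = 32/121
I = (+1)√(32/121/(4π)) = 0.14506992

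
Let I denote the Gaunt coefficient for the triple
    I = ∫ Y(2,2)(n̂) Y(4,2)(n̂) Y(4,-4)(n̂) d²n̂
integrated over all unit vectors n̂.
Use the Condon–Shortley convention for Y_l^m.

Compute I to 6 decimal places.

Checks pass: Σm=0; 10 even; l₃=4∈[2,6].
(2·2+1)(2·4+1)(2·4+1) = 405
Δ: 2! 2! 6! / 11! → 1/13860
sum: t=0:+1/192 t=1:−1/36 t=2:+1/192 = -5/288
3j²(2 4 4; 0 0 0) = Δ·Π!·Σ² = 20/693  (sign -1)
sum: t=0:+1/2880 = 1/2880
3j²(2 4 4; 2 2 -4) = Δ·Π!·Σ² = 2/165  (sign +1)
combine: 4πI² = 405·20/693·2/165 = 120/847
take √, sign -1: I = -0.10618031

-0.106180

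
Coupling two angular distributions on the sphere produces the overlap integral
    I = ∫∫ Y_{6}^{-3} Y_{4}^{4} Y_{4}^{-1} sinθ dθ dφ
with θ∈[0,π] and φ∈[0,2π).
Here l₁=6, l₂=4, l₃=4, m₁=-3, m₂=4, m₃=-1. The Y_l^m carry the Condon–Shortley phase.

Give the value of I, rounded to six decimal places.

Checks pass: Σm=0; 14 even; l₃=4∈[2,10].
(2·6+1)(2·4+1)(2·4+1) = 1053
Δ: 6! 6! 2! / 15! → 1/1261260
sum: t=2:+1/4608 t=3:−1/1296 t=4:+1/4608 = -7/20736
3j²(6 4 4; 0 0 0) = Δ·Π!·Σ² = 20/1287  (sign -1)
sum: t=6:+1/51840 = 1/51840
3j²(6 4 4; -3 4 -1) = Δ·Π!·Σ² = 8/429  (sign -1)
combine: 4πI² = 1053·20/1287·8/429 = 480/1573
take √, sign +1: I = 0.15583009

0.155830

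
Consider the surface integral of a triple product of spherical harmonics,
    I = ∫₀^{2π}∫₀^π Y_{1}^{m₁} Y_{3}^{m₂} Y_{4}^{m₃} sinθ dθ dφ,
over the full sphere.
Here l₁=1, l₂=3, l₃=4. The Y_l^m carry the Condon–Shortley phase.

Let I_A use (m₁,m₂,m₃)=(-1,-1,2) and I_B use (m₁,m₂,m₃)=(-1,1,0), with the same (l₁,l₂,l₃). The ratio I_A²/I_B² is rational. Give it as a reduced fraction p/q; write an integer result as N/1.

l's match ⇒ only the (l;m) 3-j factors differ between A and B.
A: triangle coeff Δ(1,3,4) = 1/252; Σ_t [0,0]: t=0:+1/96 = 1/96; (3j)²=5/84 [(1 3 4; -1 -1 2)], sign=+1
B: triangle coeff Δ(1,3,4) = 1/252; Σ_t [0,0]: t=0:+1/96 = 1/96; (3j)²=1/42 [(1 3 4; -1 1 0)], sign=+1
I_A²/I_B² = (5/84)/(1/42) = 5/2

5/2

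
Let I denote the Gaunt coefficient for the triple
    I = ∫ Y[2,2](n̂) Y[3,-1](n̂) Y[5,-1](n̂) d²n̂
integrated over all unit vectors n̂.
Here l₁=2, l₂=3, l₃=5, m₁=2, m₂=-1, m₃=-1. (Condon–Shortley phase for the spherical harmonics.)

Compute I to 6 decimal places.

m-sum 0 ✓  L=10 even ✓  1≤5≤5 ✓
Π(2lᵢ+1) = 5×7×11 = 385
triangle coeff Δ(2,3,5) = 1/2310
Σ_t [0,0]: t=0:+1/144 = 1/144
(3j)²=10/231 [(2 3 5; 0 0 0)], sign=-1
Σ_t [0,0]: t=0:+1/1152 = 1/1152
(3j)²=1/154 [(2 3 5; 2 -1 -1)], sign=+1
⇒ 4πI² = 25/231
I = (-1)√(25/231/(4π)) = -0.09280237

-0.092802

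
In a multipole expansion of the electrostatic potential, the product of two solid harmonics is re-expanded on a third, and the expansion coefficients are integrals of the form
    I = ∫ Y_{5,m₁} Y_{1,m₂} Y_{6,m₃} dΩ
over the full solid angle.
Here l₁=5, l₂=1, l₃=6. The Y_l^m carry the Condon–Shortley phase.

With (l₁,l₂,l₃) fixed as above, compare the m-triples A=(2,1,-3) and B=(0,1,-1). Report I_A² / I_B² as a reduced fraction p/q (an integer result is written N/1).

12/7

l's match ⇒ only the (l;m) 3-j factors differ between A and B.
A: triangle coeff Δ(5,1,6) = 1/858; Σ_t [0,0]: t=0:+1/60480 = 1/60480; (3j)²=6/143 [(5 1 6; 2 1 -3)], sign=-1
B: triangle coeff Δ(5,1,6) = 1/858; Σ_t [0,0]: t=0:+1/28800 = 1/28800; (3j)²=7/286 [(5 1 6; 0 1 -1)], sign=-1
I_A²/I_B² = (6/143)/(7/286) = 12/7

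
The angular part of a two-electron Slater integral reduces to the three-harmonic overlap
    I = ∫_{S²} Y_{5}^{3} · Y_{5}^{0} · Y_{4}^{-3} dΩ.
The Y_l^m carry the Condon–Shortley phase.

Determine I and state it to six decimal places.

m-sum 0 ✓  L=14 even ✓  0≤4≤10 ✓
Π(2lᵢ+1) = 11×11×9 = 1089
triangle coeff Δ(5,5,4) = 1/3153150
Σ_t [1,5]: t=1:−1/69120 t=2:+1/1728 t=3:−1/576 t=4:+1/1728 t=5:−1/69120 = -7/11520
(3j)²=2/143 [(5 5 4; 0 0 0)], sign=-1
Σ_t [1,2]: t=1:−1/17280 t=2:+1/6912 = 1/11520
(3j)²=2/143 [(5 5 4; 3 0 -3)], sign=-1
⇒ 4πI² = 36/169
I = (+1)√(36/169/(4π)) = 0.13019760

0.130198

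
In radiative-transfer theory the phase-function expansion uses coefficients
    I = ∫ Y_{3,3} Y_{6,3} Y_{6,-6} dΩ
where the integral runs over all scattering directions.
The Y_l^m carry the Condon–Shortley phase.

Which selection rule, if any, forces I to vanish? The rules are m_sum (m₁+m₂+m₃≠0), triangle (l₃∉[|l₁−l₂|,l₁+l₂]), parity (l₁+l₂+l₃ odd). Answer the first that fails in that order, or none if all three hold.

azimuthal sum: 3 + 3 − 6 = 0  ✓
3 ≤ 6 ≤ 9 (triangle on l)  ✓
L = 3 + 6 + 6 = 15 (odd)  ✗

parity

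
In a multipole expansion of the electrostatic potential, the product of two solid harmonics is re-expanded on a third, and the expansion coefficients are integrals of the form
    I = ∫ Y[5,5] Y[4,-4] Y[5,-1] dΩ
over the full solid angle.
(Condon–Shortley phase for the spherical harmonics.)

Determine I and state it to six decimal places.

m-sum 0 ✓  L=14 even ✓  1≤5≤9 ✓
Π(2lᵢ+1) = 11×9×11 = 1089
triangle coeff Δ(5,4,5) = 1/3153150
Σ_t [0,4]: t=0:+1/69120 t=1:−1/1728 t=2:+1/576 t=3:−1/1728 t=4:+1/69120 = 7/11520
(3j)²=2/143 [(5 4 5; 0 0 0)], sign=-1
Σ_t [0,0]: t=0:+1/414720 = 1/414720
(3j)²=2/429 [(5 4 5; 5 -4 -1)], sign=+1
⇒ 4πI² = 12/169
I = (-1)√(12/169/(4π)) = -0.07516962

-0.075170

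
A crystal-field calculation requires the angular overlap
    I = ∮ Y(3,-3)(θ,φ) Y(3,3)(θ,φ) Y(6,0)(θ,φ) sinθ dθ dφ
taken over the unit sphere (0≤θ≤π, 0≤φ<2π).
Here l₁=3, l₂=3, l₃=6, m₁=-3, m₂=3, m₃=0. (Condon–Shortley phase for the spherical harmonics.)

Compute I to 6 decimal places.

0.011854

Checks pass: Σm=0; 12 even; l₃=6∈[0,6].
(2·3+1)(2·3+1)(2·6+1) = 637
Δ: 0! 6! 6! / 13! → 1/12012
sum: t=0:+1/1296 = 1/1296
3j²(3 3 6; 0 0 0) = Δ·Π!·Σ² = 100/3003  (sign +1)
sum: t=0:+1/518400 = 1/518400
3j²(3 3 6; -3 3 0) = Δ·Π!·Σ² = 1/12012  (sign +1)
combine: 4πI² = 637·100/3003·1/12012 = 25/14157
take √, sign +1: I = 0.01185440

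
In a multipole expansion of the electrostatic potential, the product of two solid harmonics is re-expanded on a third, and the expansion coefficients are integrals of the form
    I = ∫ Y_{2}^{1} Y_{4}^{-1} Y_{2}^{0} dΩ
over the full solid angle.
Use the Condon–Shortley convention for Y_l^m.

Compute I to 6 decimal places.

Rules hold: Σm=0, L=8 even, 2≤2≤6.
N = 5·9·5 = 225
Δ = 4!·0!·4!/9! = 1/630
Racah Σ t=2..2: t=2:+1/16 = 1/16
⇒ 3j(2 4 2; 0 0 0)² = 2/35, sgn +1
Racah Σ t=1..1: t=1:−1/24 = -1/24
⇒ 3j(2 4 2; 1 -1 0)² = 1/21, sgn -1
4πI² = N·(3j₀)²·(3jₘ)² = 30/49
I = -1·√(0.612245/4π) = -0.22072812

-0.220728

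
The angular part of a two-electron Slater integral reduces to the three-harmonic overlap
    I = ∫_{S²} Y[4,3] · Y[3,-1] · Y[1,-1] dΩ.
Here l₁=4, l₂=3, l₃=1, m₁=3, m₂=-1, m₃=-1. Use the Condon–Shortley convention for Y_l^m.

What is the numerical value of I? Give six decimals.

0.000000

3 − 1 − 1 = 1 ≠ 0: azimuthal integral kills it; I = 0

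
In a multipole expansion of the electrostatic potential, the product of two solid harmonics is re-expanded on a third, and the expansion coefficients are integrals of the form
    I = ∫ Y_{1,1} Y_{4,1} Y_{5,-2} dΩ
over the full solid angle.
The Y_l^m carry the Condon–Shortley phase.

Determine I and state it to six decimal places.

0.225034

m-sum 0 ✓  L=10 even ✓  3≤5≤5 ✓
Π(2lᵢ+1) = 3×9×11 = 297
triangle coeff Δ(1,4,5) = 1/495
Σ_t [0,0]: t=0:+1/576 = 1/576
(3j)²=5/99 [(1 4 5; 0 0 0)], sign=-1
Σ_t [0,0]: t=0:+1/1440 = 1/1440
(3j)²=7/165 [(1 4 5; 1 1 -2)], sign=-1
⇒ 4πI² = 7/11
I = (+1)√(7/11/(4π)) = 0.22503380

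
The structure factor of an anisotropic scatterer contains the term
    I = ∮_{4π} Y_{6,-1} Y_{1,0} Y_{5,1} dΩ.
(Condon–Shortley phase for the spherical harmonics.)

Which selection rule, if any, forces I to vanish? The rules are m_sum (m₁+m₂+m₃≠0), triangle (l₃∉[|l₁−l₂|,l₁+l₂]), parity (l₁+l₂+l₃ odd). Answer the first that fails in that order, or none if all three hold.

azimuthal sum: -1 + 0 + 1 = 0  ✓
5 ≤ 5 ≤ 7 (triangle on l)  ✓
L = 6 + 1 + 5 = 12 (even)  ✓

none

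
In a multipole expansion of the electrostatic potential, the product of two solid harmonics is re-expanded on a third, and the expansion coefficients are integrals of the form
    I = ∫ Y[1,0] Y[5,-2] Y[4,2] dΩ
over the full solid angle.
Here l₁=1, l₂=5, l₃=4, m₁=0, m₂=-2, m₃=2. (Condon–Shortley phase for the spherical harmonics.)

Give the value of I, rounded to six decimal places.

0.225034

Rules hold: Σm=0, L=10 even, 4≤4≤6.
N = 3·11·9 = 297
Δ = 2!·0!·8!/11! = 1/495
Racah Σ t=1..1: t=1:−1/576 = -1/576
⇒ 3j(1 5 4; 0 0 0)² = 5/99, sgn -1
Racah Σ t=1..1: t=1:−1/1440 = -1/1440
⇒ 3j(1 5 4; 0 -2 2)² = 7/165, sgn -1
4πI² = N·(3j₀)²·(3jₘ)² = 7/11
I = +1·√(0.636364/4π) = 0.22503380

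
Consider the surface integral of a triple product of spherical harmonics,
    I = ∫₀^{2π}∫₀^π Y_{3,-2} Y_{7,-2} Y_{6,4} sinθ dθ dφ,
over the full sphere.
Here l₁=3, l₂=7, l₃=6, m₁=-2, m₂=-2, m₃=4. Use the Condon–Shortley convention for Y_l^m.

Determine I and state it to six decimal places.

-0.153384

Rules hold: Σm=0, L=16 even, 4≤6≤10.
N = 7·15·13 = 1365
Δ = 4!·2!·10!/17! = 1/2042040
Racah Σ t=1..3: t=1:−1/207360 t=2:+1/57600 t=3:−1/207360 = 1/129600
⇒ 3j(3 7 6; 0 0 0)² = 168/12155, sgn +1
Racah Σ t=3..4: t=3:−1/967680 t=4:+1/8709120 = -1/1088640
⇒ 3j(3 7 6; -2 -2 4)² = 800/51051, sgn -1
4πI² = N·(3j₀)²·(3jₘ)² = 134400/454597
I = -1·√(0.295646/4π) = -0.15338448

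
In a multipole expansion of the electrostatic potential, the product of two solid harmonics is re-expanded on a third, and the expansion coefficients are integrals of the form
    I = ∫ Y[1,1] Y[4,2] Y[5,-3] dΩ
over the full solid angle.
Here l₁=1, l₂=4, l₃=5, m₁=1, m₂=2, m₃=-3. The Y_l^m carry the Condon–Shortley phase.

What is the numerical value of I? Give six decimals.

Checks pass: Σm=0; 10 even; l₃=5∈[3,5].
(2·1+1)(2·4+1)(2·5+1) = 297
Δ: 0! 2! 8! / 11! → 1/495
sum: t=0:+1/576 = 1/576
3j²(1 4 5; 0 0 0) = Δ·Π!·Σ² = 5/99  (sign -1)
sum: t=0:+1/2880 = 1/2880
3j²(1 4 5; 1 2 -3) = Δ·Π!·Σ² = 28/495  (sign +1)
combine: 4πI² = 297·5/99·28/495 = 28/33
take √, sign -1: I = -0.25984664

-0.259847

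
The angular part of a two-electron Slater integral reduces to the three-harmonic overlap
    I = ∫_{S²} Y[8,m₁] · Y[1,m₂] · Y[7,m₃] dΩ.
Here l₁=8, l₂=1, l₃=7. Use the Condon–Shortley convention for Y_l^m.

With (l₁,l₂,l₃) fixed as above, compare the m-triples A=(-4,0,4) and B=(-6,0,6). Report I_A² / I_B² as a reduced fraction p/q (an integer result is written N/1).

Same 8,1,7: normalisation and zero-m 3j drop out of the ratio.
A: Δ: 2! 14! 0! / 17! → 1/2040; sum: t=1:−1/239500800 = -1/239500800; 3j²(8 1 7; -4 0 4) = Δ·Π!·Σ² = 2/85  (sign +1)
B: Δ: 2! 14! 0! / 17! → 1/2040; sum: t=1:−1/6227020800 = -1/6227020800; 3j²(8 1 7; -6 0 6) = Δ·Π!·Σ² = 7/510  (sign +1)
I_A²/I_B² = (2/85)/(7/510) = 12/7

12/7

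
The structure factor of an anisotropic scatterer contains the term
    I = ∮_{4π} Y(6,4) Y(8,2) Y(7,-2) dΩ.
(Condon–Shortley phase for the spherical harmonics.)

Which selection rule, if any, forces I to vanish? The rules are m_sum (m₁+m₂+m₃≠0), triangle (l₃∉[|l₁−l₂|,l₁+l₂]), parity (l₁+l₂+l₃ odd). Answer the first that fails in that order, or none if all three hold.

azimuthal sum: 4 + 2 − 2 = 4  ✗
2 ≤ 7 ≤ 14 (triangle on l)
L = 6 + 8 + 7 = 21 (odd)

m_sum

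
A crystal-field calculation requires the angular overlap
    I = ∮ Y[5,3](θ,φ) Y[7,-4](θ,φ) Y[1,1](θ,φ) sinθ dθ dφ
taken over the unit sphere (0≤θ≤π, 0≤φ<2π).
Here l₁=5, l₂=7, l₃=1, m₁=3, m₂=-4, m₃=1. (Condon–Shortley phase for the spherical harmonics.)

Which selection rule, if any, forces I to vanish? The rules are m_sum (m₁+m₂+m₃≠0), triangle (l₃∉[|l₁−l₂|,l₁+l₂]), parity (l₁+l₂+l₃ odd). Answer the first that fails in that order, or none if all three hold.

m₁+m₂+m₃ = 3 − 4 + 1 = 0  ✓
triangle: |5−7|=2 ≤ l₃=1 ≤ 5+7=12  ✗
parity: l₁+l₂+l₃ = 13 is odd

triangle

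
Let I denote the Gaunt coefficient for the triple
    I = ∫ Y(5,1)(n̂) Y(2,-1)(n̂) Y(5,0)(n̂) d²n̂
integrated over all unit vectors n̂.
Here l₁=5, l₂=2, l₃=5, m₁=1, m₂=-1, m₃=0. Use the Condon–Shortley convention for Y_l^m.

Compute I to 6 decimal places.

m-sum 0 ✓  L=12 even ✓  3≤5≤7 ✓
Π(2lᵢ+1) = 11×5×11 = 605
triangle coeff Δ(5,2,5) = 1/38610
Σ_t [0,2]: t=0:+1/2880 t=1:−1/576 t=2:+1/2880 = -1/960
(3j)²=10/429 [(5 2 5; 0 0 0)], sign=+1
Σ_t [0,1]: t=0:+1/1152 t=1:−1/1440 = 1/5760
(3j)²=1/858 [(5 2 5; 1 -1 0)], sign=-1
⇒ 4πI² = 25/1521
I = (-1)√(25/1521/(4π)) = -0.03616600

-0.036166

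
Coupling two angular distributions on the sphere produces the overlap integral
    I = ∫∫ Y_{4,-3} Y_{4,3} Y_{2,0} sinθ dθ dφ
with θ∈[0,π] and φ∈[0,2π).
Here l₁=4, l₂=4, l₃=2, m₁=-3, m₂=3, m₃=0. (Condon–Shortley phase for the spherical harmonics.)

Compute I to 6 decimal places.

Checks pass: Σm=0; 10 even; l₃=2∈[0,8].
(2·4+1)(2·4+1)(2·2+1) = 405
Δ: 6! 2! 2! / 11! → 1/13860
sum: t=2:+1/192 t=3:−1/36 t=4:+1/192 = -5/288
3j²(4 4 2; 0 0 0) = Δ·Π!·Σ² = 20/693  (sign -1)
sum: t=5:−1/480 t=6:+1/720 = -1/1440
3j²(4 4 2; -3 3 0) = Δ·Π!·Σ² = 7/1980  (sign -1)
combine: 4πI² = 405·20/693·7/1980 = 5/121
take √, sign +1: I = 0.05734392

0.057344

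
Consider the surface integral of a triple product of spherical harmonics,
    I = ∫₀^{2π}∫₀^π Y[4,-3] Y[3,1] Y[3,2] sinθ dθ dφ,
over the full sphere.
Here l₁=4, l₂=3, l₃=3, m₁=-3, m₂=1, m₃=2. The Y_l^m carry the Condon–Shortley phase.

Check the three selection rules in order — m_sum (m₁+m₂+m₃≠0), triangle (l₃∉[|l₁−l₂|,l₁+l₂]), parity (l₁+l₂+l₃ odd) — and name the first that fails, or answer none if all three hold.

azimuthal sum: -3 + 1 + 2 = 0  ✓
1 ≤ 3 ≤ 7 (triangle on l)  ✓
L = 4 + 3 + 3 = 10 (even)  ✓

none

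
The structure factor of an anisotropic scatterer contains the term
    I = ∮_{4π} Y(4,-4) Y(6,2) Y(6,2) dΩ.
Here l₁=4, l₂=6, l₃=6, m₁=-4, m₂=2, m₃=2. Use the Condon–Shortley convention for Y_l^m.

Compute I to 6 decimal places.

Rules hold: Σm=0, L=16 even, 2≤6≤10.
N = 9·13·13 = 1521
Δ = 4!·4!·8!/17! = 1/15315300
Racah Σ t=0..4: t=0:+1/829440 t=1:−1/25920 t=2:+1/9216 t=3:−1/25920 t=4:+1/829440 = 7/207360
⇒ 3j(4 6 6; 0 0 0)² = 28/2431, sgn +1
Racah Σ t=4..4: t=4:+1/331776 = 1/331776
⇒ 3j(4 6 6; -4 2 2)² = 490/21879, sgn +1
4πI² = N·(3j₀)²·(3jₘ)² = 13720/34969
I = +1·√(0.392348/4π) = 0.17669755

0.176698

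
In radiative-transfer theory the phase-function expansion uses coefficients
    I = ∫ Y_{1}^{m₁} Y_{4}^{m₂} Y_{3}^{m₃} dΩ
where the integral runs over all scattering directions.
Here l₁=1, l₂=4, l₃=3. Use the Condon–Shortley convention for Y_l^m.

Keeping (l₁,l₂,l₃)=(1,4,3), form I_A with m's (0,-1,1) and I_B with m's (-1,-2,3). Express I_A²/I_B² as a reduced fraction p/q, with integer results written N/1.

Same 1,4,3: normalisation and zero-m 3j drop out of the ratio.
A: Δ: 2! 0! 6! / 9! → 1/252; sum: t=1:−1/48 = -1/48; 3j²(1 4 3; 0 -1 1) = Δ·Π!·Σ² = 5/84  (sign -1)
B: Δ: 2! 0! 6! / 9! → 1/252; sum: t=2:+1/1440 = 1/1440; 3j²(1 4 3; -1 -2 3) = Δ·Π!·Σ² = 1/252  (sign +1)
I_A²/I_B² = (5/84)/(1/252) = 15/1

15/1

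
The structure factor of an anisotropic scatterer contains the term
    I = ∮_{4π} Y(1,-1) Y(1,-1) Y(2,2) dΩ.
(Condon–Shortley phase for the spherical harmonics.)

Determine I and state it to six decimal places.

Rules hold: Σm=0, L=4 even, 0≤2≤2.
N = 3·3·5 = 45
Δ = 0!·2!·2!/5! = 1/30
Racah Σ t=0..0: t=0:+1/1 = 1/1
⇒ 3j(1 1 2; 0 0 0)² = 2/15, sgn +1
Racah Σ t=0..0: t=0:+1/4 = 1/4
⇒ 3j(1 1 2; -1 -1 2)² = 1/5, sgn +1
4πI² = N·(3j₀)²·(3jₘ)² = 6/5
I = +1·√(1.2/4π) = 0.30901936

0.309019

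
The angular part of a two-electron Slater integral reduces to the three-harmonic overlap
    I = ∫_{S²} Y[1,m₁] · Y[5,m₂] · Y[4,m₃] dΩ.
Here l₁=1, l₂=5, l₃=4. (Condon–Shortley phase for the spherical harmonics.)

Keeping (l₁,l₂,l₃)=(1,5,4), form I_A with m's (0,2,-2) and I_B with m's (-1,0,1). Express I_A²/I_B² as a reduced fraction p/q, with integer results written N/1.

Shared (l₁,l₂,l₃)=(1,5,4): N and (l;000)² cancel in I_A²/I_B².
A: Δ = 2!·0!·8!/11! = 1/495; Racah Σ t=1..1: t=1:−1/1440 = -1/1440; ⇒ 3j(1 5 4; 0 2 -2)² = 7/165, sgn -1
B: Δ = 2!·0!·8!/11! = 1/495; Racah Σ t=2..2: t=2:+1/1440 = 1/1440; ⇒ 3j(1 5 4; -1 0 1)² = 2/99, sgn -1
I_A²/I_B² = (7/165)/(2/99) = 21/10

21/10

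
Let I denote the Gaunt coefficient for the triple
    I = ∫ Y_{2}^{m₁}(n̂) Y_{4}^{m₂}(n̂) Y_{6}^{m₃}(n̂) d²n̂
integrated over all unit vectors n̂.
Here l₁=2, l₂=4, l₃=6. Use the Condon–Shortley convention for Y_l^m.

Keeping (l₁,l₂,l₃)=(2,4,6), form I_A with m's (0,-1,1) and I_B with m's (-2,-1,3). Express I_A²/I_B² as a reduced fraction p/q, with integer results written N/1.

5/3

l's match ⇒ only the (l;m) 3-j factors differ between A and B.
A: triangle coeff Δ(2,4,6) = 1/6435; Σ_t [0,0]: t=0:+1/2880 = 1/2880; (3j)²=14/429 [(2 4 6; 0 -1 1)], sign=-1
B: triangle coeff Δ(2,4,6) = 1/6435; Σ_t [0,0]: t=0:+1/17280 = 1/17280; (3j)²=14/715 [(2 4 6; -2 -1 3)], sign=-1
I_A²/I_B² = (14/429)/(14/715) = 5/3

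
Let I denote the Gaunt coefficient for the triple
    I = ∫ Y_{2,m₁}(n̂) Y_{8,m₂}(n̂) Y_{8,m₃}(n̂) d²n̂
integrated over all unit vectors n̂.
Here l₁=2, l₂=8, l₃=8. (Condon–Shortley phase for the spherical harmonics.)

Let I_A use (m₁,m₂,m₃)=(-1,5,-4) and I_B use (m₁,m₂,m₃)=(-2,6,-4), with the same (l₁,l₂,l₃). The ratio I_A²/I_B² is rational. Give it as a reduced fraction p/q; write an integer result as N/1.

27/14

Shared (l₁,l₂,l₃)=(2,8,8): N and (l;000)² cancel in I_A²/I_B².
A: Δ = 2!·2!·14!/19! = 1/348840; Racah Σ t=1..2: t=1:−1/1916006400 t=2:+1/479001600 = 1/638668800; ⇒ 3j(2 8 8; -1 5 -4)² = 117/6460, sgn +1
B: Δ = 2!·2!·14!/19! = 1/348840; Racah Σ t=2..2: t=2:+1/3832012800 = 1/3832012800; ⇒ 3j(2 8 8; -2 6 -4)² = 91/9690, sgn +1
I_A²/I_B² = (117/6460)/(91/9690) = 27/14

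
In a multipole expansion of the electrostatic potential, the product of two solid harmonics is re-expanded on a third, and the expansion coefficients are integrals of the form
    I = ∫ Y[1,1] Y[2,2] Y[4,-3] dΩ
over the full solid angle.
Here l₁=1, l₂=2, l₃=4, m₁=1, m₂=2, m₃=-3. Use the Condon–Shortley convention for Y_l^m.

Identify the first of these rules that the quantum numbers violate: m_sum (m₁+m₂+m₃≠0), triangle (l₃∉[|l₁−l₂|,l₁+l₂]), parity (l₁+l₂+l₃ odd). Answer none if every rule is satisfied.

Σmᵢ = 0  ✓
l₃∈[|l₁−l₂|,l₁+l₂]=[1,3], have l₃=4  ✗
Σlᵢ = 7 ⇒ odd

triangle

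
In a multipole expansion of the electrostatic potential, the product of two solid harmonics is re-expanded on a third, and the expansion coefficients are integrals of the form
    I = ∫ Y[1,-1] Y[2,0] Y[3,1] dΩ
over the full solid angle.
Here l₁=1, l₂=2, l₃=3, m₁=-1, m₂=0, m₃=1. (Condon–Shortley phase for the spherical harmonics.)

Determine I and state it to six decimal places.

Rules hold: Σm=0, L=6 even, 1≤3≤3.
N = 3·5·7 = 105
Δ = 0!·2!·4!/7! = 1/105
Racah Σ t=0..0: t=0:+1/4 = 1/4
⇒ 3j(1 2 3; 0 0 0)² = 3/35, sgn -1
Racah Σ t=0..0: t=0:+1/8 = 1/8
⇒ 3j(1 2 3; -1 0 1)² = 2/35, sgn +1
4πI² = N·(3j₀)²·(3jₘ)² = 18/35
I = -1·√(0.514286/4π) = -0.20230066

-0.202301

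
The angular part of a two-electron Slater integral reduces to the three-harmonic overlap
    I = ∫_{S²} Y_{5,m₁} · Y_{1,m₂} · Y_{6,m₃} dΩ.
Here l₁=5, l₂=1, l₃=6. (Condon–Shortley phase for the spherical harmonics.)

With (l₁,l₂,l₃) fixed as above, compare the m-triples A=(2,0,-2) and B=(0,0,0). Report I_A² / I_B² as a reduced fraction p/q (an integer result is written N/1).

8/9

Shared (l₁,l₂,l₃)=(5,1,6): N and (l;000)² cancel in I_A²/I_B².
A: Δ = 0!·10!·2!/13! = 1/858; Racah Σ t=0..0: t=0:+1/30240 = 1/30240; ⇒ 3j(5 1 6; 2 0 -2)² = 16/429, sgn +1
B: Δ = 0!·10!·2!/13! = 1/858; Racah Σ t=0..0: t=0:+1/14400 = 1/14400; ⇒ 3j(5 1 6; 0 0 0)² = 6/143, sgn +1
I_A²/I_B² = (16/429)/(6/143) = 8/9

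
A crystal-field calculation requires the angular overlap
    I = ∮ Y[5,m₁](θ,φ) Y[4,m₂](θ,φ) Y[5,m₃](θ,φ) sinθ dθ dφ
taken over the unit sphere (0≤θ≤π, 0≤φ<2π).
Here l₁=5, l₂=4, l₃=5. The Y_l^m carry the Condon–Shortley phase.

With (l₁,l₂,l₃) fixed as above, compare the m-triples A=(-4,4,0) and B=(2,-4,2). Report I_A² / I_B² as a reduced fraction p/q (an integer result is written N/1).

18/35

l's match ⇒ only the (l;m) 3-j factors differ between A and B.
A: triangle coeff Δ(5,4,5) = 1/3153150; Σ_t [4,4]: t=4:+1/69120 = 1/69120; (3j)²=2/143 [(5 4 5; -4 4 0)], sign=-1
B: triangle coeff Δ(5,4,5) = 1/3153150; Σ_t [0,0]: t=0:+1/20736 = 1/20736; (3j)²=35/1287 [(5 4 5; 2 -4 2)], sign=-1
I_A²/I_B² = (2/143)/(35/1287) = 18/35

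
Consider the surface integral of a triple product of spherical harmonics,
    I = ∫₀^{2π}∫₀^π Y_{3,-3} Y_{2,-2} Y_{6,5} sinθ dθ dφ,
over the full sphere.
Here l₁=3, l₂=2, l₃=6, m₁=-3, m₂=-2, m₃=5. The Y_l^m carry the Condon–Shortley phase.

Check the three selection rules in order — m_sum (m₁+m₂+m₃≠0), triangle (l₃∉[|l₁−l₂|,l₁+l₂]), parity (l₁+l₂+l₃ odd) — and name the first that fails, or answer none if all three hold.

triangle

Σmᵢ = 0  ✓
l₃∈[|l₁−l₂|,l₁+l₂]=[1,5], have l₃=6  ✗
Σlᵢ = 11 ⇒ odd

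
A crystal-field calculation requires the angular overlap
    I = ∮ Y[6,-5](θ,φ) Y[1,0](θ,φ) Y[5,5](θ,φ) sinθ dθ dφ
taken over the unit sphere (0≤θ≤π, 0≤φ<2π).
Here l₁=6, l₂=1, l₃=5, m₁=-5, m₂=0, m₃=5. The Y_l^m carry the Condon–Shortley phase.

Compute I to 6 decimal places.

m-sum 0 ✓  L=12 even ✓  5≤5≤7 ✓
Π(2lᵢ+1) = 13×3×11 = 429
triangle coeff Δ(6,1,5) = 1/858
Σ_t [1,1]: t=1:−1/14400 = -1/14400
(3j)²=6/143 [(6 1 5; 0 0 0)], sign=+1
Σ_t [1,1]: t=1:−1/3628800 = -1/3628800
(3j)²=1/78 [(6 1 5; -5 0 5)], sign=-1
⇒ 4πI² = 3/13
I = (-1)√(3/13/(4π)) = -0.13551395

-0.135514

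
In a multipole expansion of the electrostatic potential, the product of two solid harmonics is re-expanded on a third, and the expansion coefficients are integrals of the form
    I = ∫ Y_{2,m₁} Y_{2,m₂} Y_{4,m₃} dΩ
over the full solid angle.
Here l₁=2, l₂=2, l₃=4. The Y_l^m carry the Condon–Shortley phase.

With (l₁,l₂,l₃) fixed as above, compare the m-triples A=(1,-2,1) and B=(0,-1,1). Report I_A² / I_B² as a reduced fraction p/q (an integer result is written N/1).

Shared (l₁,l₂,l₃)=(2,2,4): N and (l;000)² cancel in I_A²/I_B².
A: Δ = 0!·4!·4!/9! = 1/630; Racah Σ t=0..0: t=0:+1/144 = 1/144; ⇒ 3j(2 2 4; 1 -2 1)² = 1/126, sgn -1
B: Δ = 0!·4!·4!/9! = 1/630; Racah Σ t=0..0: t=0:+1/24 = 1/24; ⇒ 3j(2 2 4; 0 -1 1)² = 1/21, sgn -1
I_A²/I_B² = (1/126)/(1/21) = 1/6

1/6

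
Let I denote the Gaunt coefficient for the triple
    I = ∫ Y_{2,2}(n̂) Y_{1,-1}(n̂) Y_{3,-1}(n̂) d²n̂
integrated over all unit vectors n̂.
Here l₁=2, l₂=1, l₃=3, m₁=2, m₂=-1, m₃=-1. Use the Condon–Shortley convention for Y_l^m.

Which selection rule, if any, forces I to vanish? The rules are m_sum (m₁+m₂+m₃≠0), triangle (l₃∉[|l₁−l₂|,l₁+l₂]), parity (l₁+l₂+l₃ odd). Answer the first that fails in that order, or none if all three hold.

azimuthal sum: 2 − 1 − 1 = 0  ✓
1 ≤ 3 ≤ 3 (triangle on l)  ✓
L = 2 + 1 + 3 = 6 (even)  ✓

none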